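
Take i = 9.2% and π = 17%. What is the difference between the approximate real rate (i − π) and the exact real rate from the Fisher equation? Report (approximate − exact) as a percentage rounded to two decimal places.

-1.13%

Approximate: r ≈ 9.200% − 17.000% = -7.8000%
Exact: (1 + 0.0920)/(1 + 0.1700) − 1 = -6.6667%
Error = -7.8000% − (-6.6667%) = -1.1333% → -1.13%.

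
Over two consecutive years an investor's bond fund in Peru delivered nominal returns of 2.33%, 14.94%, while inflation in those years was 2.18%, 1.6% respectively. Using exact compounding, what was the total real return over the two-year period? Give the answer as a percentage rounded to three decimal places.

13.296%

Compound the nominal returns: 1.0233 × 1.1494 = 1.176181.
Compound inflation: 1.0218 × 1.0160 = 1.038149.
Deflate: 1.176181 / 1.038149 = 1.132960.
Total real return = 1.132960 − 1 → 13.296%.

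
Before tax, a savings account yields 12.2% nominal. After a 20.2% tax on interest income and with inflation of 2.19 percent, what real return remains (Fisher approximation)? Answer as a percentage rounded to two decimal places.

7.55%

After-tax nominal return = 12.2% × (1 − 0.202) = 9.7356%.
r ≈ 9.7356% − 2.19% → 7.55%.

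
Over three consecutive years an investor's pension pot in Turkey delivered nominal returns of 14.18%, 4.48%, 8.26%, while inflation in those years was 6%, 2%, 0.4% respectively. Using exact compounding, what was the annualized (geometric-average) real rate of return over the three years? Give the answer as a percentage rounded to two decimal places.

Nominal growth factor = 1.1418 × 1.0448 × 1.0826 = 1.29149053
Price-level growth factor = 1.0600 × 1.0200 × 1.0040 = 1.08552480
Real growth factor = 1.29149053 / 1.08552480 = 1.18973839
Annualized real rate = 1.18973839^(1/3) − 1 = 5.9621% → 5.96%.

5.96%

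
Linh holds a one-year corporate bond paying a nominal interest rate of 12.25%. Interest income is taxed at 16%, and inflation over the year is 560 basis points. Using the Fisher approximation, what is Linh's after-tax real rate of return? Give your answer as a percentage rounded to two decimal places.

After-tax nominal return = 12.25% × (1 − 0.16) = 10.2900%.
r ≈ 10.2900% − 5.6% → 4.69%.

4.69%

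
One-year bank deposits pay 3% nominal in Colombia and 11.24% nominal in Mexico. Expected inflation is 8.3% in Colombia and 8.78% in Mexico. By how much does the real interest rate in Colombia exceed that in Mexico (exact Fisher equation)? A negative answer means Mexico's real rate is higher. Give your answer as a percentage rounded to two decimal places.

-7.16%

Colombia: (1 + 0.0300)/(1 + 0.0830) − 1 = -4.8938%
Mexico: (1 + 0.1124)/(1 + 0.0878) − 1 = 2.2614%
Differential = -4.8938% − 2.2614% = -7.1553% → -7.16%.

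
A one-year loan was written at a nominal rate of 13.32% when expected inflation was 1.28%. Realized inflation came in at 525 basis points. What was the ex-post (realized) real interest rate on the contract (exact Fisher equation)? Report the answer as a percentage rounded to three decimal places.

7.667%

Ex-post: (1 + 0.1332)/(1 + 0.0525) − 1 = 7.66746%
So the realized real rate is 7.667%.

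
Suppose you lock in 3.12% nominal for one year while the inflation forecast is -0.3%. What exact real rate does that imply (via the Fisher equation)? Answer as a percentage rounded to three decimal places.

3.430%

By the Fisher equation, 1 + r = (1 + i)/(1 + π).
1 + r = 1.03120 / 0.99700 = 1.034303
r = 1.034303 − 1 = 3.4303%, i.e. 3.430%.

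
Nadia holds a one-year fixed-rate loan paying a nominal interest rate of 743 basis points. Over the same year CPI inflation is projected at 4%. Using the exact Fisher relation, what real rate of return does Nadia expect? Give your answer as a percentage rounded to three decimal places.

3.298%

By the Fisher relation, 1 + r = (1 + i)/(1 + π).
1 + r = 1.07430 / 1.04000 = 1.032981
r = 1.032981 − 1 = 3.2981%, i.e. 3.298%.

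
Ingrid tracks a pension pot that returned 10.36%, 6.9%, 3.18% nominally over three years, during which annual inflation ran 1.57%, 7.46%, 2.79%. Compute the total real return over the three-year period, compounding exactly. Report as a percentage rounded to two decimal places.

8.50%

Nominal growth factor = 1.1036 × 1.0690 × 1.0318 = 1.217264
Price-level growth factor = 1.0157 × 1.0746 × 1.0279 = 1.121923
Real growth factor = 1.217264 / 1.121923 = 1.084980
Total real return = 1.084980 − 1 → 8.50%.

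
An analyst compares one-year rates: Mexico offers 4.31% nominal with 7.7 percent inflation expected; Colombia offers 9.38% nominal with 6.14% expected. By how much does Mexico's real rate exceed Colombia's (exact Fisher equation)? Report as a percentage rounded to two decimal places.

-6.20%

Mexico: (1 + 0.0431)/(1 + 0.0770) − 1 = -3.1476%
Colombia: (1 + 0.0938)/(1 + 0.0614) − 1 = 3.0526%
Differential = -3.1476% − 3.0526% = -6.2002% → -6.20%.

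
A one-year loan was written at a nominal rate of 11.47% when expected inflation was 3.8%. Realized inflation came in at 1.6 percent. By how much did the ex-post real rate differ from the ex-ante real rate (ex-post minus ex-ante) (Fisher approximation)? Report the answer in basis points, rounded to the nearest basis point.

Ex-ante: 11.47% − 3.8% = 7.670%
Ex-post: 11.47% − 1.6% = 9.870%
Difference (ex-post − ex-ante) = 2.2000% → 220 basis points.

220 basis points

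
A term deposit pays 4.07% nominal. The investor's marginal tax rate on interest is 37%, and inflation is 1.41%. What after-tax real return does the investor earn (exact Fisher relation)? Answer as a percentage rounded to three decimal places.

1.138%

After-tax nominal return = 4.07% × (1 − 0.37) = 2.5641%.
1 + r = 1.025641 / 1.01410 = 1.011381
After-tax real rate = 1.011381 − 1 → 1.138%.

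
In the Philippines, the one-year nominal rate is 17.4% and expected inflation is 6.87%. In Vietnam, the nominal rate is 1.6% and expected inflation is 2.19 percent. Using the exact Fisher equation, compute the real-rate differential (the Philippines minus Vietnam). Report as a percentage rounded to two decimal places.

The Philippines: (1 + 0.1740)/(1 + 0.0687) − 1 = 9.8531%
Vietnam: (1 + 0.0160)/(1 + 0.0219) − 1 = -0.5774%
Differential = 9.8531% − (-0.5774%) = 10.4304% → 10.43%.

10.43%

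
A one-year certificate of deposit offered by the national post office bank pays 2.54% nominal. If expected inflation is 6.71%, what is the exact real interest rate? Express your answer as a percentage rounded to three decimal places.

-3.908%

1 + r = 1.02540 / 1.06710 = 0.960922
r = 0.960922 − 1 = -3.9078%, i.e. -3.908%.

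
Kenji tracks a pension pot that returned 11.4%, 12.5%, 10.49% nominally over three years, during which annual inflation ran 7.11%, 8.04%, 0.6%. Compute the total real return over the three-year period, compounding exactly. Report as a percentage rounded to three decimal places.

18.946%

Compound the nominal returns: 1.1140 × 1.1250 × 1.1049 = 1.3847159.
Compound inflation: 1.0711 × 1.0804 × 1.0060 = 1.1641597.
Deflate: 1.3847159 / 1.1641597 = 1.1894553.
Total real return = 1.1894553 − 1 → 18.946%.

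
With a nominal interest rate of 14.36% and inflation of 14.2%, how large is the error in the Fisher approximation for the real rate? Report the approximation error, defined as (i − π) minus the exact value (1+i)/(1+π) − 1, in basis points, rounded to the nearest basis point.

Approximate: r ≈ 14.360% − 14.200% = 0.1600%
Exact: (1 + 0.1436)/(1 + 0.1420) − 1 = 0.1401%
Error = 0.1600% − 0.1401% = 0.0199% → 2 basis points.

2 basis points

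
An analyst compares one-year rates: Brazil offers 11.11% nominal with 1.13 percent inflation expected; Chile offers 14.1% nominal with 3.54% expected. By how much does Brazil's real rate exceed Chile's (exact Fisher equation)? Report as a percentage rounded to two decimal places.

Brazil: (1 + 0.1111)/(1 + 0.0113) − 1 = 9.8685%
Chile: (1 + 0.1410)/(1 + 0.0354) − 1 = 10.1990%
Differential = 9.8685% − 10.1990% = -0.3305% → -0.33%.

-0.33%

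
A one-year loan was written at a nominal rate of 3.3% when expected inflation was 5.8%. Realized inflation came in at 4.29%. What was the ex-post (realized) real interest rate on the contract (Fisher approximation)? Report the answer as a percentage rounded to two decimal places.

Ex-post: 3.3% − 4.29% = -0.990%
So the realized real rate is -0.99%.

-0.99%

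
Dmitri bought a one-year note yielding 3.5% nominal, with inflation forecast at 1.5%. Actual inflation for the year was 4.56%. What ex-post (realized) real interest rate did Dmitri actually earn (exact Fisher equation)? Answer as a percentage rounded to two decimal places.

Ex-post: (1 + 0.0350)/(1 + 0.0456) − 1 = -1.0138%
So the realized real rate is -1.01%.

-1.01%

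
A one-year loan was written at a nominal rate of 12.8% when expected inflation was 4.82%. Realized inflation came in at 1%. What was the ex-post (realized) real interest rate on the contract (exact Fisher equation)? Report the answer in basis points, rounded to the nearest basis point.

Ex-post: (1 + 0.1280)/(1 + 0.0100) − 1 = 11.6832%
So the realized real rate is 1168 basis points.

1168 basis points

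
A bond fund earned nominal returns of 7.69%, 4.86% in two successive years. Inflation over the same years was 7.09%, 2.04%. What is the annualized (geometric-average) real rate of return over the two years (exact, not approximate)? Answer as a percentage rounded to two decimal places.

1.66%

Nominal growth factor = 1.0769 × 1.0486 = 1.12923734
Price-level growth factor = 1.0709 × 1.0204 = 1.09274636
Real growth factor = 1.12923734 / 1.09274636 = 1.03339382
Annualized real rate = 1.03339382^(1/2) − 1 = 1.6560% → 1.66%.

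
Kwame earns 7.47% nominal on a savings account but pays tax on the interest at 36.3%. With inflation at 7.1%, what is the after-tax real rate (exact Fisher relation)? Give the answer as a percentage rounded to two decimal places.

-2.19%

After-tax nominal return = 7.47% × (1 − 0.363) = 4.75839%.
1 + r = 1.0475839 / 1.07100 = 0.978136
After-tax real rate = 0.978136 − 1 → -2.19%.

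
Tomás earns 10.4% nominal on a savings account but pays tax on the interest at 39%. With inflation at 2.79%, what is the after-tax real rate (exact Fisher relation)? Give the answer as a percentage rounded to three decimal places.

After-tax nominal return = 10.4% × (1 − 0.39) = 6.3440%.
1 + r = 1.06344 / 1.02790 = 1.0345753
After-tax real rate = 1.0345753 − 1 → 3.458%.

3.458%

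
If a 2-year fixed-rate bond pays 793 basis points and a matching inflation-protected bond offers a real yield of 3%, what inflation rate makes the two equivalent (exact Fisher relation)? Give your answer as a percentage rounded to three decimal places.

4.786%

(1 + π) = (1 + i)/(1 + r) = 1.07930 / 1.03000 = 1.047864
Break-even inflation = 1.047864 − 1 → 4.786%.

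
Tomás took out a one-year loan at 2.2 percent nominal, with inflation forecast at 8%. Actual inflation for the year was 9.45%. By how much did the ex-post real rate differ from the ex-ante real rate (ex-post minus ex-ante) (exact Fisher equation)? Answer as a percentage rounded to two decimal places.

-1.25%

Ex-ante: (1 + 0.0220)/(1 + 0.0800) − 1 = -5.3704%
Ex-post: (1 + 0.0220)/(1 + 0.0945) − 1 = -6.6240%
Difference (ex-post − ex-ante) = -1.2537% → -1.25%.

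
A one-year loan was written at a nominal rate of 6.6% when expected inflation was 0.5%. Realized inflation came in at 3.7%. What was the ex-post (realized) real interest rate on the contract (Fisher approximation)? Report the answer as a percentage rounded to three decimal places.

2.900%

Ex-post: 6.6% − 3.7% = 2.900%
So the realized real rate is 2.900%.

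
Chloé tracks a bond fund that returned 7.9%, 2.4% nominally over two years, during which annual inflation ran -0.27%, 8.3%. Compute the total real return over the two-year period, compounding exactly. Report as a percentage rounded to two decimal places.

Nominal growth factor = 1.0790 × 1.0240 = 1.104896
Price-level growth factor = 0.9973 × 1.0830 = 1.080076
Real growth factor = 1.104896 / 1.080076 = 1.022980
Total real return = 1.022980 − 1 → 2.30%.

2.30%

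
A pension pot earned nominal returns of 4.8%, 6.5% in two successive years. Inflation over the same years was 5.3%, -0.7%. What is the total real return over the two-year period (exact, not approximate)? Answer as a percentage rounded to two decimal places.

6.74%

Compound the nominal returns: 1.0480 × 1.0650 = 1.116120.
Compound inflation: 1.0530 × 0.9930 = 1.045629.
Deflate: 1.116120 / 1.045629 = 1.067415.
Total real return = 1.067415 − 1 → 6.74%.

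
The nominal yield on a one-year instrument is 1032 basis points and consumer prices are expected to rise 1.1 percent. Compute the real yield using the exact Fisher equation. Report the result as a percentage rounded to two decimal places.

1 + r = 1.10320 / 1.01100 = 1.091197
r = 1.091197 − 1 = 9.1197%, i.e. 9.12%.

9.12%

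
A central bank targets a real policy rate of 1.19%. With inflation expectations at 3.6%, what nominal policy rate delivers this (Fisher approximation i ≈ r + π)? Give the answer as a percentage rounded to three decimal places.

4.790%

i ≈ r + π = 1.19% + 3.6% = 4.790%.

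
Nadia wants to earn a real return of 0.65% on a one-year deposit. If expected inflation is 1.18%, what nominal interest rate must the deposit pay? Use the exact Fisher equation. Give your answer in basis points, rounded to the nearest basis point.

(1 + i) = (1 + r)(1 + π) = 1.00650 × 1.01180 = 1.0183767
i = 1.0183767 − 1, so the required nominal rate is 184 basis points.

184 basis points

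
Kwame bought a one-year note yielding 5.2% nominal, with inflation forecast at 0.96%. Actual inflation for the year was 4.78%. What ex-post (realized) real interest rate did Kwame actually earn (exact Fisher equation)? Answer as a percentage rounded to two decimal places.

Ex-post: (1 + 0.0520)/(1 + 0.0478) − 1 = 0.4008%
So the realized real rate is 0.40%.

0.40%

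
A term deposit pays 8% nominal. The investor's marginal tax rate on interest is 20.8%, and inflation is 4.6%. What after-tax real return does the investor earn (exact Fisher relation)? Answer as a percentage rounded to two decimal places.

1.66%

After-tax nominal return = 8% × (1 − 0.208) = 6.3360%.
1 + r = 1.06336 / 1.04600 = 1.016597
After-tax real rate = 1.016597 − 1 → 1.66%.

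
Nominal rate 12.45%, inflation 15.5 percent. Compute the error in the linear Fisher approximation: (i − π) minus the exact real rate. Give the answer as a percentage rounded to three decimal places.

Approximate: r ≈ 12.450% − 15.500% = -3.0500%
Exact: (1 + 0.1245)/(1 + 0.1550) − 1 = -2.6407%
Error = -3.0500% − (-2.6407%) = -0.4093% → -0.409%.

-0.409%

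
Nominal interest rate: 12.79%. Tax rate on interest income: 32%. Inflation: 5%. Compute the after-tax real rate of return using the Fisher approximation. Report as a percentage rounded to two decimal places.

3.70%

After-tax nominal return = 12.79% × (1 − 0.32) = 8.6972%.
r ≈ 8.6972% − 5% → 3.70%.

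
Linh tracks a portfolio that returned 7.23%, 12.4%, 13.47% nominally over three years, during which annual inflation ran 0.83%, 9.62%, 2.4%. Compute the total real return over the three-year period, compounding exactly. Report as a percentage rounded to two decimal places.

20.83%

Nominal growth factor = 1.0723 × 1.1240 × 1.1347 = 1.367614
Price-level growth factor = 1.0083 × 1.0962 × 1.0240 = 1.131826
Real growth factor = 1.367614 / 1.131826 = 1.208326
Total real return = 1.208326 − 1 → 20.83%.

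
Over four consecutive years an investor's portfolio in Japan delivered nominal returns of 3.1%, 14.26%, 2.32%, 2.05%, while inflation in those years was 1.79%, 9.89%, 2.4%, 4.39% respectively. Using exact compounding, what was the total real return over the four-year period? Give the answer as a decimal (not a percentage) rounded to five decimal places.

0.02874

Compound the nominal returns: 1.0310 × 1.1426 × 1.0232 × 1.0205 = 1.230060.
Compound inflation: 1.0179 × 1.0989 × 1.0240 × 1.0439 = 1.195700.
Deflate: 1.230060 / 1.195700 = 1.028737.
Total real return = 1.028737 − 1 → 0.02874.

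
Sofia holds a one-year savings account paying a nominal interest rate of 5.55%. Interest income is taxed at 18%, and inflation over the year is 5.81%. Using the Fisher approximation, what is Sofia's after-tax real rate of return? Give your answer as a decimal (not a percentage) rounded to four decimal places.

-0.0126

After-tax nominal return = 5.55% × (1 − 0.18) = 4.5510%.
r ≈ 4.5510% − 5.81% → -0.0126.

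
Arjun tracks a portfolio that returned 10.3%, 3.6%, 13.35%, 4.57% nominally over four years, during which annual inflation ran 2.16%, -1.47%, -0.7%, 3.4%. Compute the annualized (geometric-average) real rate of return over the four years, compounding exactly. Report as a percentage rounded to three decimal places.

6.994%

Compound the nominal returns: 1.1030 × 1.0360 × 1.1335 × 1.0457 = 1.35445288.
Compound inflation: 1.0216 × 0.9853 × 0.9930 × 1.0340 = 1.03352064.
Deflate: 1.35445288 / 1.03352064 = 1.31052330.
Annualized real rate = 1.31052330^(1/4) − 1 = 6.9944% → 6.994%.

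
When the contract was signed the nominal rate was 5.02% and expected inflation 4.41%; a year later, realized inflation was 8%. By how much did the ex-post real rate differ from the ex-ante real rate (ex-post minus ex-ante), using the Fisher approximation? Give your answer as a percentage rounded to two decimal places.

-3.59%

Ex-ante: 5.02% − 4.41% = 0.610%
Ex-post: 5.02% − 8% = -2.980%
Difference (ex-post − ex-ante) = -3.5900% → -3.59%.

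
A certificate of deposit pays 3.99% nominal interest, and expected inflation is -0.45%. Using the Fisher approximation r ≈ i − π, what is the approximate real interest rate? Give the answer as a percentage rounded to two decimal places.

4.44%

r ≈ i − π = 3.99% − (-0.45%) = 4.44%.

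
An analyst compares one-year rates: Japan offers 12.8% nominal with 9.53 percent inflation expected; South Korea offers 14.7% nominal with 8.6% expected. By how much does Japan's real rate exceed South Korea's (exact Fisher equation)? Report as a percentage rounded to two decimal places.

Japan: (1 + 0.1280)/(1 + 0.0953) − 1 = 2.9855%
South Korea: (1 + 0.1470)/(1 + 0.0860) − 1 = 5.6169%
Differential = 2.9855% − 5.6169% = -2.6315% → -2.63%.

-2.63%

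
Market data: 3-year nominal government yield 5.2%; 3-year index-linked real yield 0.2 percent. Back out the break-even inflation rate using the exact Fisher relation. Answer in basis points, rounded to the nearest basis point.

(1 + π) = (1 + i)/(1 + r) = 1.05200 / 1.00200 = 1.049900
Break-even inflation = 1.049900 − 1 → 499 basis points.

499 basis points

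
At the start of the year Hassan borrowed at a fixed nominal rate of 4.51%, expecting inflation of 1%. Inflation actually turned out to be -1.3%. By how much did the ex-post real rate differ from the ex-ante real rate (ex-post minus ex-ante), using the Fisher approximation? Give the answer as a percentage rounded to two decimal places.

2.30%

Ex-ante: 4.51% − 1% = 3.510%
Ex-post: 4.51% − (-1.3%) = 5.810%
Difference (ex-post − ex-ante) = 2.3000% → 2.30%.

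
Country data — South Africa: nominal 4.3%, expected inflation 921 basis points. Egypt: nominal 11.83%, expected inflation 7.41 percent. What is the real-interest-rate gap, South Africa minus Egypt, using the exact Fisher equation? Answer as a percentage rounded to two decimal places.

South Africa: (1 + 0.0430)/(1 + 0.0921) − 1 = -4.4959%
Egypt: (1 + 0.1183)/(1 + 0.0741) − 1 = 4.1151%
Differential = -4.4959% − 4.1151% = -8.6110% → -8.61%.

-8.61%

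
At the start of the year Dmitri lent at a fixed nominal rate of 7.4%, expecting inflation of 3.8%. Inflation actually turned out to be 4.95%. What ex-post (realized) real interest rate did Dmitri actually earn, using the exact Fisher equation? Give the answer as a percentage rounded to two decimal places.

Ex-post: (1 + 0.0740)/(1 + 0.0495) − 1 = 2.3344%
So the realized real rate is 2.33%.

2.33%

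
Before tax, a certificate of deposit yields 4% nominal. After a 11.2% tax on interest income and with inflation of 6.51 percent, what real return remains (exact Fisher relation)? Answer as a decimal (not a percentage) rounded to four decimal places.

-0.0278

After-tax nominal return = 4% × (1 − 0.112) = 3.5520%.
1 + r = 1.03552 / 1.06510 = 0.972228
After-tax real rate = 0.972228 − 1 → -0.0278.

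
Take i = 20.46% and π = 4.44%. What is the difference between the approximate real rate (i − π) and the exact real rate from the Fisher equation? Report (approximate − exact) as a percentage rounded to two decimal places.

0.68%

Approximate: r ≈ 20.460% − 4.440% = 16.0200%
Exact: (1 + 0.2046)/(1 + 0.0444) − 1 = 15.3390%
Error = 16.0200% − 15.3390% = 0.6810% → 0.68%.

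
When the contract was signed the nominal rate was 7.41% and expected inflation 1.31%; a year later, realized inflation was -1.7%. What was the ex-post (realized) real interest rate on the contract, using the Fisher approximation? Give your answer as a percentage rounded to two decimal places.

9.11%

Ex-post: 7.41% − (-1.7%) = 9.110%
So the realized real rate is 9.11%.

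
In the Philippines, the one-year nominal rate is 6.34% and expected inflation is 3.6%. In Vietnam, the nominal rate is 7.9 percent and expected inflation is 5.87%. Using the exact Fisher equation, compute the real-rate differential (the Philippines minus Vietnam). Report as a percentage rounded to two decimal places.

The Philippines: (1 + 0.0634)/(1 + 0.0360) − 1 = 2.6448%
Vietnam: (1 + 0.0790)/(1 + 0.0587) − 1 = 1.9174%
Differential = 2.6448% − 1.9174% = 0.7273% → 0.73%.

0.73%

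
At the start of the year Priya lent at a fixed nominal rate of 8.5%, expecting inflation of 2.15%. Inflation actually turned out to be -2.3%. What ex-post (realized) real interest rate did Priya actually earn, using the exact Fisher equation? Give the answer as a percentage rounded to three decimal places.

11.054%

Ex-post: (1 + 0.0850)/(1 − 0.0230) − 1 = 11.0542%
So the realized real rate is 11.054%.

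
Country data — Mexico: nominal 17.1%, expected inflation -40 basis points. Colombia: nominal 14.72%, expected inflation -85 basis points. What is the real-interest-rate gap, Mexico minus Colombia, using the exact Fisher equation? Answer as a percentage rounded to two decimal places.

Mexico: (1 + 0.1710)/(1 − 0.0040) − 1 = 17.5703%
Colombia: (1 + 0.1472)/(1 − 0.0085) − 1 = 15.7035%
Differential = 17.5703% − 15.7035% = 1.8668% → 1.87%.

1.87%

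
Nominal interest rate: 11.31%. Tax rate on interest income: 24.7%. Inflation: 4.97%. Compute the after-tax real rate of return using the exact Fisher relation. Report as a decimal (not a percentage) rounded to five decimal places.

0.03379

After-tax nominal return = 11.31% × (1 − 0.247) = 8.51643%.
1 + r = 1.0851643 / 1.04970 = 1.0337852
After-tax real rate = 1.0337852 − 1 → 0.03379.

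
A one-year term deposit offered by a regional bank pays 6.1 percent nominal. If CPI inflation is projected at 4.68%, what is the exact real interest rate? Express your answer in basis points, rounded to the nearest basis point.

By the Fisher relation, 1 + r = (1 + i)/(1 + π).
1 + r = 1.06100 / 1.04680 = 1.013565
r = 1.013565 − 1 = 1.3565%, i.e. 136 basis points.

136 basis points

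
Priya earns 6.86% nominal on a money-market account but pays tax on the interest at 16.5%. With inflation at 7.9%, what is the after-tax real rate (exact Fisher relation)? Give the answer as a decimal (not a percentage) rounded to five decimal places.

-0.02013

After-tax nominal return = 6.86% × (1 − 0.165) = 5.7281%.
1 + r = 1.057281 / 1.07900 = 0.979871
After-tax real rate = 0.979871 − 1 → -0.02013.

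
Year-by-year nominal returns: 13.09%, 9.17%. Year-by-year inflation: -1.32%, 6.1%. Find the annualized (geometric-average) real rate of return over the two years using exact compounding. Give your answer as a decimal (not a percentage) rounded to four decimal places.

Compound the nominal returns: 1.1309 × 1.0917 = 1.23460353.
Compound inflation: 0.9868 × 1.0610 = 1.04699480.
Deflate: 1.23460353 / 1.04699480 = 1.17918783.
Annualized real rate = 1.17918783^(1/2) − 1 = 8.5904% → 0.0859.

0.0859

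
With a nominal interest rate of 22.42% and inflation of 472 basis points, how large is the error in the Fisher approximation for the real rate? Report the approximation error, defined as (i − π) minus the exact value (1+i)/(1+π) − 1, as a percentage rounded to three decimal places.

Approximate: r ≈ 22.420% − 4.720% = 17.7000%
Exact: (1 + 0.2242)/(1 + 0.0472) − 1 = 16.9022%
Error = 17.7000% − 16.9022% = 0.7978% → 0.798%.

0.798%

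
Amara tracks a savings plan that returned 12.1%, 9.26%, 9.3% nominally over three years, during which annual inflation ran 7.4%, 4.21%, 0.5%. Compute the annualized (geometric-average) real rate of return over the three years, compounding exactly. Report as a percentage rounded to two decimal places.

5.97%

Nominal growth factor = 1.1210 × 1.0926 × 1.0930 = 1.33871143
Price-level growth factor = 1.0740 × 1.0421 × 1.0050 = 1.12481148
Real growth factor = 1.33871143 / 1.12481148 = 1.19016516
Annualized real rate = 1.19016516^(1/3) − 1 = 5.9748% → 5.97%.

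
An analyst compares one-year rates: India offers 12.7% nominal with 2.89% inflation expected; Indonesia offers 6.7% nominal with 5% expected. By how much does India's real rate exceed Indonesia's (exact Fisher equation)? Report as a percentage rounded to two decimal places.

India: (1 + 0.1270)/(1 + 0.0289) − 1 = 9.5345%
Indonesia: (1 + 0.0670)/(1 + 0.0500) − 1 = 1.6190%
Differential = 9.5345% − 1.6190% = 7.9154% → 7.92%.

7.92%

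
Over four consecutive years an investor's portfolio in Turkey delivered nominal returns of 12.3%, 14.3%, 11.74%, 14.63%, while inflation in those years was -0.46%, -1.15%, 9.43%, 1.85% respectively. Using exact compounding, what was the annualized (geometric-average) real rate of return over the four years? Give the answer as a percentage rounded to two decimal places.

10.65%

Nominal growth factor = 1.1230 × 1.1430 × 1.1174 × 1.1463 = 1.64411786
Price-level growth factor = 0.9954 × 0.9885 × 1.0943 × 1.0185 = 1.09665934
Real growth factor = 1.64411786 / 1.09665934 = 1.49920563
Annualized real rate = 1.49920563^(1/4) − 1 = 10.6535% → 10.65%.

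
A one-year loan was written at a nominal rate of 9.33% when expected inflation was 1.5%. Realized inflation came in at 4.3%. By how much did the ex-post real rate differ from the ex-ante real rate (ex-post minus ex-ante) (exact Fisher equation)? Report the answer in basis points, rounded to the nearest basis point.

Ex-ante: (1 + 0.0933)/(1 + 0.0150) − 1 = 7.7143%
Ex-post: (1 + 0.0933)/(1 + 0.0430) − 1 = 4.8226%
Difference (ex-post − ex-ante) = -2.8917% → -289 basis points.

-289 basis points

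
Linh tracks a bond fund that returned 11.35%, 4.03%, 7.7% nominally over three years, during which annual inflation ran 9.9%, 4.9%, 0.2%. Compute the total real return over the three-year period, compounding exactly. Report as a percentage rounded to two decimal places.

8.00%

Nominal growth factor = 1.1135 × 1.0403 × 1.0770 = 1.247569
Price-level growth factor = 1.0990 × 1.0490 × 1.0020 = 1.155157
Real growth factor = 1.247569 / 1.155157 = 1.080000
Total real return = 1.080000 − 1 → 8.00%.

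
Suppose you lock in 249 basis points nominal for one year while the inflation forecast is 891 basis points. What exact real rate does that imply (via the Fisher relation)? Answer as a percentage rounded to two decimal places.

By the Fisher relation, 1 + r = (1 + i)/(1 + π).
1 + r = 1.02490 / 1.08910 = 0.941052
r = 0.941052 − 1 = -5.8948%, i.e. -5.89%.

-5.89%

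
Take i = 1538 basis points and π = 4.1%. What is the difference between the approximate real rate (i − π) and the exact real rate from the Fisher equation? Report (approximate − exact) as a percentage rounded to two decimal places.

Approximate: r ≈ 15.380% − 4.100% = 11.2800%
Exact: (1 + 0.1538)/(1 + 0.0410) − 1 = 10.8357%
Error = 11.2800% − 10.8357% = 0.4443% → 0.44%.

0.44%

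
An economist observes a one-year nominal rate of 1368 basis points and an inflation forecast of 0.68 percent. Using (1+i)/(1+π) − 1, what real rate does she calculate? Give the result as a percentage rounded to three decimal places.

12.912%

1 + r = 1.13680 / 1.00680 = 1.129122
r = 1.129122 − 1 = 12.9122%, i.e. 12.912%.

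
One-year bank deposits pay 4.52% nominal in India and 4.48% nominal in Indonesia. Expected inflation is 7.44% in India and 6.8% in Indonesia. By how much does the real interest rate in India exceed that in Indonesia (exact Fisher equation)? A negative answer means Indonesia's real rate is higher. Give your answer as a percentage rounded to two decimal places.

India: (1 + 0.0452)/(1 + 0.0744) − 1 = -2.7178%
Indonesia: (1 + 0.0448)/(1 + 0.0680) − 1 = -2.1723%
Differential = -2.7178% − (-2.1723%) = -0.5455% → -0.55%.

-0.55%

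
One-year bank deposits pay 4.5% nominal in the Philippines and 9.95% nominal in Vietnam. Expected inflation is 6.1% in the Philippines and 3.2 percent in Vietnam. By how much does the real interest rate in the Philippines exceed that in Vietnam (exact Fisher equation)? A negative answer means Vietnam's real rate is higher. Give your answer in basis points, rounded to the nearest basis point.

The Philippines: (1 + 0.0450)/(1 + 0.0610) − 1 = -1.5080%
Vietnam: (1 + 0.0995)/(1 + 0.0320) − 1 = 6.5407%
Differential = -1.5080% − 6.5407% = -8.0487% → -805 basis points.

-805 basis points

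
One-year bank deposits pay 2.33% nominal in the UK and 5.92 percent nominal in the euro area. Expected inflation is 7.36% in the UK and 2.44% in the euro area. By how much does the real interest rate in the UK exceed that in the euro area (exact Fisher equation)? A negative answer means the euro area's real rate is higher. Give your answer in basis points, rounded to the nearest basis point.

The UK: (1 + 0.0233)/(1 + 0.0736) − 1 = -4.6852%
The euro area: (1 + 0.0592)/(1 + 0.0244) − 1 = 3.3971%
Differential = -4.6852% − 3.3971% = -8.0823% → -808 basis points.

-808 basis points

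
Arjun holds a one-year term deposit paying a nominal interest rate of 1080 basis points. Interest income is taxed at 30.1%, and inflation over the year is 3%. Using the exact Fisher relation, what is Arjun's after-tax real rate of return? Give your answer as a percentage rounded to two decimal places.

4.42%

After-tax nominal return = 10.8% × (1 − 0.301) = 7.5492%.
1 + r = 1.075492 / 1.03000 = 1.044167
After-tax real rate = 1.044167 − 1 → 4.42%.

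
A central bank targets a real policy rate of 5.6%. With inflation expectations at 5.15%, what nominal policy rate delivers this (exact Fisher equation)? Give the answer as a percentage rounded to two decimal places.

11.04%

(1 + i) = (1 + r)(1 + π) = 1.05600 × 1.05150 = 1.110384
i = 1.110384 − 1, so the required nominal rate is 11.04%.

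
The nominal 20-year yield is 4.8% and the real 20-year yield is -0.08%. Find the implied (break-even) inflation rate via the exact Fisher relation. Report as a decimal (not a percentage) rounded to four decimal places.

0.0488

(1 + π) = (1 + i)/(1 + r) = 1.04800 / 0.99920 = 1.048839
Break-even inflation = 1.048839 − 1 → 0.0488.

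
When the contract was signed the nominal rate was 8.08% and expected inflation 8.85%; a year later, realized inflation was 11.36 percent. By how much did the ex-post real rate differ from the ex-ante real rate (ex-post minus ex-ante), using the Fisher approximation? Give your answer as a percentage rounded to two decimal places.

-2.51%

Ex-ante: 8.08% − 8.85% = -0.770%
Ex-post: 8.08% − 11.36% = -3.280%
Difference (ex-post − ex-ante) = -2.5100% → -2.51%.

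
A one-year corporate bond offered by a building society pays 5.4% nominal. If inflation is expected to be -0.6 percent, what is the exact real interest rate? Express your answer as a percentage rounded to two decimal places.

6.04%

By the Fisher equation, 1 + r = (1 + i)/(1 + π).
1 + r = 1.05400 / 0.99400 = 1.060362
r = 1.060362 − 1 = 6.0362%, i.e. 6.04%.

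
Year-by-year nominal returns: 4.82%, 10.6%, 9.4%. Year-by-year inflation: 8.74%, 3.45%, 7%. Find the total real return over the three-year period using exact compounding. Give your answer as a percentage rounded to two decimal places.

Nominal growth factor = 1.0482 × 1.1060 × 1.0940 = 1.268284
Price-level growth factor = 1.0874 × 1.0345 × 1.0700 = 1.203659
Real growth factor = 1.268284 / 1.203659 = 1.053690
Total real return = 1.053690 − 1 → 5.37%.

5.37%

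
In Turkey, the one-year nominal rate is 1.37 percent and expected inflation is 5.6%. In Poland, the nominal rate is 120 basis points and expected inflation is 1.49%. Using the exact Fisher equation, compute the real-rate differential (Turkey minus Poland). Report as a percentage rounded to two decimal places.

-3.72%

Turkey: (1 + 0.0137)/(1 + 0.0560) − 1 = -4.0057%
Poland: (1 + 0.0120)/(1 + 0.0149) − 1 = -0.2857%
Differential = -4.0057% − (-0.2857%) = -3.7199% → -3.72%.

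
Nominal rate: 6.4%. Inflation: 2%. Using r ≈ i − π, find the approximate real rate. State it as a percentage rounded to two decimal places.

r ≈ i − π = 6.4% − 2% = 4.40%.

4.40%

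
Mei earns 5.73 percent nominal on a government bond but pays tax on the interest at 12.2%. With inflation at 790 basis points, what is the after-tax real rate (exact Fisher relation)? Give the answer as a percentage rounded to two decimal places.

After-tax nominal return = 5.73% × (1 − 0.122) = 5.03094%.
1 + r = 1.0503094 / 1.07900 = 0.973410
After-tax real rate = 0.973410 − 1 → -2.66%.

-2.66%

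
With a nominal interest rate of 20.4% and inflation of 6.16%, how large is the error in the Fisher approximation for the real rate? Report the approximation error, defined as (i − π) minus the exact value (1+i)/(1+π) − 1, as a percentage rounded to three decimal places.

0.826%

Approximate: r ≈ 20.400% − 6.160% = 14.2400%
Exact: (1 + 0.2040)/(1 + 0.0616) − 1 = 13.4137%
Error = 14.2400% − 13.4137% = 0.8263% → 0.826%.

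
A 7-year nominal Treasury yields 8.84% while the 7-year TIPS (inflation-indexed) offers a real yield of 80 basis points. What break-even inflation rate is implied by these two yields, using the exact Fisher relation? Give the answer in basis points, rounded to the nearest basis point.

798 basis points

(1 + π) = (1 + i)/(1 + r) = 1.08840 / 1.00800 = 1.079762
Break-even inflation = 1.079762 − 1 → 798 basis points.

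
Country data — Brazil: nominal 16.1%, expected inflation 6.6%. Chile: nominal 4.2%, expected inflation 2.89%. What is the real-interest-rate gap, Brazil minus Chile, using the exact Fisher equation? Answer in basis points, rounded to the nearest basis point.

764 basis points

Brazil: (1 + 0.1610)/(1 + 0.0660) − 1 = 8.9118%
Chile: (1 + 0.0420)/(1 + 0.0289) − 1 = 1.2732%
Differential = 8.9118% − 1.2732% = 7.6386% → 764 basis points.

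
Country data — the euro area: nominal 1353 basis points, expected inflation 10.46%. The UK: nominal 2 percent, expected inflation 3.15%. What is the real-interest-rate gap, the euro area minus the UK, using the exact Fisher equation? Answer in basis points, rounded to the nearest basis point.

The euro area: (1 + 0.1353)/(1 + 0.1046) − 1 = 2.7793%
The UK: (1 + 0.0200)/(1 + 0.0315) − 1 = -1.1149%
Differential = 2.7793% − (-1.1149%) = 3.8942% → 389 basis points.

389 basis points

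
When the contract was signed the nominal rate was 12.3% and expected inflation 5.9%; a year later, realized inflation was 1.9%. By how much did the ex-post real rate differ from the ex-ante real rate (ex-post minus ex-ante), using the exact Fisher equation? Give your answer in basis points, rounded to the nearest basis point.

416 basis points

Ex-ante: (1 + 0.1230)/(1 + 0.0590) − 1 = 6.0434%
Ex-post: (1 + 0.1230)/(1 + 0.0190) − 1 = 10.2061%
Difference (ex-post − ex-ante) = 4.1626% → 416 basis points.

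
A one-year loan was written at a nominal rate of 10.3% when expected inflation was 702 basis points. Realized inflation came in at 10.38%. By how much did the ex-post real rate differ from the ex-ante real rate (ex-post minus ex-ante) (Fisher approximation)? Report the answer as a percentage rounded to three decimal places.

Ex-ante: 10.3% − 7.02% = 3.280%
Ex-post: 10.3% − 10.38% = -0.080%
Difference (ex-post − ex-ante) = -3.3600% → -3.360%.

-3.360%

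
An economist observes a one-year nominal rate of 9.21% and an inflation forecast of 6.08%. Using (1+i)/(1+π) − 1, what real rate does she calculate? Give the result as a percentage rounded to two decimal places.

1 + r = 1.09210 / 1.06080 = 1.029506
r = 1.029506 − 1 = 2.9506%, i.e. 2.95%.

2.95%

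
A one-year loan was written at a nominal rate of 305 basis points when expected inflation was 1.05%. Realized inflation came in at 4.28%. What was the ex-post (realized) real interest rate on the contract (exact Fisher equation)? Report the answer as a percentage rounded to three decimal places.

-1.180%

Ex-post: (1 + 0.0305)/(1 + 0.0428) − 1 = -1.17952%
So the realized real rate is -1.180%.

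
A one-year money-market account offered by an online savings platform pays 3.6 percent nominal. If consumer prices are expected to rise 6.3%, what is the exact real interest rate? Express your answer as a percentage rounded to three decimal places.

1 + r = 1.03600 / 1.06300 = 0.974600
r = 0.974600 − 1 = -2.5400%, i.e. -2.540%.

-2.540%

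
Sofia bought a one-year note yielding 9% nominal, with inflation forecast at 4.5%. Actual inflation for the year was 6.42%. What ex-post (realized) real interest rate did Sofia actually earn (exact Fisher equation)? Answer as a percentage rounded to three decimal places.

Ex-post: (1 + 0.0900)/(1 + 0.0642) − 1 = 2.4244%
So the realized real rate is 2.424%.

2.424%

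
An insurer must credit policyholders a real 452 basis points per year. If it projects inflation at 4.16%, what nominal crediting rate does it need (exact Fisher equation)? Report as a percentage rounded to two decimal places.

(1 + i) = (1 + r)(1 + π) = 1.04520 × 1.04160 = 1.08868032
i = 1.08868032 − 1, so the required nominal rate is 8.87%.

8.87%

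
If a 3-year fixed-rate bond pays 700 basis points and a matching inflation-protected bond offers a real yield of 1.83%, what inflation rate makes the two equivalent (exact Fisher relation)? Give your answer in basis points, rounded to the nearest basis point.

508 basis points

(1 + π) = (1 + i)/(1 + r) = 1.07000 / 1.01830 = 1.050771
Break-even inflation = 1.050771 − 1 → 508 basis points.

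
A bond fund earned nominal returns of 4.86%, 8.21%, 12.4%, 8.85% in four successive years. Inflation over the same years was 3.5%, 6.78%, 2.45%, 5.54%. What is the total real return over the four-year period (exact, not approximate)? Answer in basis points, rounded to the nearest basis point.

1617 basis points

Nominal growth factor = 1.0486 × 1.0821 × 1.1240 × 1.0885 = 1.38826379
Price-level growth factor = 1.0350 × 1.0678 × 1.0245 × 1.0554 = 1.19497637
Real growth factor = 1.38826379 / 1.19497637 = 1.16174999
Total real return = 1.16174999 − 1 → 1617 basis points.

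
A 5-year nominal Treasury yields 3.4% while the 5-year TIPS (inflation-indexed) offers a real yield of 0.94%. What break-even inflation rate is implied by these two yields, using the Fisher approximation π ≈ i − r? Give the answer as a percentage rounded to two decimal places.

π ≈ i − r = 3.4% − 0.94% → 2.46%.

2.46%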